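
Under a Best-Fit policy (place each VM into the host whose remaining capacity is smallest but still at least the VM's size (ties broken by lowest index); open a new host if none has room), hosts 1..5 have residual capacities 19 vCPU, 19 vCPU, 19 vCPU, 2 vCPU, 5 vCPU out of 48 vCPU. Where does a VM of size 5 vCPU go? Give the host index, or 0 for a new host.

Hosts with room: host 1 (19 vCPU), host 2 (19 vCPU), host 3 (19 vCPU), host 5 (5 vCPU).
Tightest fit is host 5 with 5 vCPU free.

5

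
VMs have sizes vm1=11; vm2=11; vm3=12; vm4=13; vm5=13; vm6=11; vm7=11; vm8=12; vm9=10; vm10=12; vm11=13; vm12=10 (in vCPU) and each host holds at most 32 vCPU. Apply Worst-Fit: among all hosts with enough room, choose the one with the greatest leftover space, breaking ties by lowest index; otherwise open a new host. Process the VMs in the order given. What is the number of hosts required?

6

Put vm1 (11 vCPU) in host 1; 21 vCPU remain.
Put vm2 (11 vCPU) in host 1; 10 vCPU remain.
Put vm3 (12 vCPU) in host 2; 20 vCPU remain.
Put vm4 (13 vCPU) in host 2; 7 vCPU remain.
Put vm5 (13 vCPU) in host 3; 19 vCPU remain.
Put vm6 (11 vCPU) in host 3; 8 vCPU remain.
Put vm7 (11 vCPU) in host 4; 21 vCPU remain.
Put vm8 (12 vCPU) in host 4; 9 vCPU remain.
Put vm9 (10 vCPU) in host 1; 0 vCPU remain.
Put vm10 (12 vCPU) in host 5; 20 vCPU remain.
Put vm11 (13 vCPU) in host 5; 7 vCPU remain.
Put vm12 (10 vCPU) in host 6; 22 vCPU remain.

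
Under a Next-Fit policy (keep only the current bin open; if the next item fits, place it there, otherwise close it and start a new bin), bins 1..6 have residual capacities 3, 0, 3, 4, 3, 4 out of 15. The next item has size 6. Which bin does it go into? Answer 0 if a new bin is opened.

Next-Fit only looks at bin 6, which has 4 free.
6 does not fit, so a new bin is opened.

0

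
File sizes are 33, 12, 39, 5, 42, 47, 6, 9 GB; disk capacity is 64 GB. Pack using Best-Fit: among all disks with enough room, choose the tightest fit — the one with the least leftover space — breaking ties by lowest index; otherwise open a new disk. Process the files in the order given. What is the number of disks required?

33 GB → disk 1 (remaining 31 GB)
12 GB → disk 1 (remaining 19 GB)
39 GB → disk 2 (remaining 25 GB)
5 GB → disk 1 (remaining 14 GB)
42 GB → disk 3 (remaining 22 GB)
47 GB → disk 4 (remaining 17 GB)
6 GB → disk 1 (remaining 8 GB)
9 GB → disk 4 (remaining 8 GB)

4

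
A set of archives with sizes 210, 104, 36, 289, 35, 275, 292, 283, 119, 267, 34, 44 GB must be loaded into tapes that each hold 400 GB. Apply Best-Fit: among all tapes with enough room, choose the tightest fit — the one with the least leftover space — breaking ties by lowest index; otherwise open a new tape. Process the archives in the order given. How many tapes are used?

Put 210 GB in tape 1; 190 GB remain.
Put 104 GB in tape 1; 86 GB remain.
Put 36 GB in tape 1; 50 GB remain.
Put 289 GB in tape 2; 111 GB remain.
Put 35 GB in tape 1; 15 GB remain.
Put 275 GB in tape 3; 125 GB remain.
Put 292 GB in tape 4; 108 GB remain.
Put 283 GB in tape 5; 117 GB remain.
Put 119 GB in tape 3; 6 GB remain.
Put 267 GB in tape 6; 133 GB remain.
Put 34 GB in tape 4; 74 GB remain.
Put 44 GB in tape 4; 30 GB remain.
Final tapes: [210,104,36,35] [289] [275,119] [292,34,44] [283] [267].

6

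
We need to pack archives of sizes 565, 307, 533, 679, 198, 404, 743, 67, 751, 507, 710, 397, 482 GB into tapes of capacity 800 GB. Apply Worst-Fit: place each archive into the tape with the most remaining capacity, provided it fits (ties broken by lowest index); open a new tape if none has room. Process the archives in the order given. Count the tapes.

11 tapes

565 GB → tape 1 (remaining 235 GB)
307 GB → tape 2 (remaining 493 GB)
533 GB → tape 3 (remaining 267 GB)
679 GB → tape 4 (remaining 121 GB)
198 GB → tape 2 (remaining 295 GB)
404 GB → tape 5 (remaining 396 GB)
743 GB → tape 6 (remaining 57 GB)
67 GB → tape 5 (remaining 329 GB)
751 GB → tape 7 (remaining 49 GB)
507 GB → tape 8 (remaining 293 GB)
710 GB → tape 9 (remaining 90 GB)
397 GB → tape 10 (remaining 403 GB)
482 GB → tape 11 (remaining 318 GB)
Final tapes: [565] [307,198] [533] [679] [404,67] [743] [751] [507] [710] [397] [482].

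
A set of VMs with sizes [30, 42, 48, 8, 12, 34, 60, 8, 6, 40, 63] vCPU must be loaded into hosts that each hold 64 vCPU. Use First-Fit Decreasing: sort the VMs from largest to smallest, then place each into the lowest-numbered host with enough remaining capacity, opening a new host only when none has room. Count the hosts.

Sorted descending: 63, 60, 48, 42, 40, 34, 30, 12, 8, 8, 6.
host 1: place 63 vCPU, 1 vCPU left
host 2: place 60 vCPU, 4 vCPU left
host 3: place 48 vCPU, 16 vCPU left
host 4: place 42 vCPU, 22 vCPU left
host 5: place 40 vCPU, 24 vCPU left
host 6: place 34 vCPU, 30 vCPU left
host 6: place 30 vCPU, 0 vCPU left
host 3: place 12 vCPU, 4 vCPU left
host 4: place 8 vCPU, 14 vCPU left
host 4: place 8 vCPU, 6 vCPU left
host 4: place 6 vCPU, 0 vCPU left
Final hosts: [63] [60] [48,12] [42,8,8,6] [40] [34,30].

6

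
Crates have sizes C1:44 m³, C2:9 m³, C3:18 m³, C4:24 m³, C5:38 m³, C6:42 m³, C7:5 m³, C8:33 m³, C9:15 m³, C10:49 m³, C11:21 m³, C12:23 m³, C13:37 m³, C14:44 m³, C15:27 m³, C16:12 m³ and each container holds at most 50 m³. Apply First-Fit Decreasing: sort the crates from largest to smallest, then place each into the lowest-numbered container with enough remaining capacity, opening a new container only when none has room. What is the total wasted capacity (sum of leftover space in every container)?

Sorted descending: 49, 44, 44, 42, 38, 37, 33, 27, 24, 23, 21, 18, 15, 12, 9, 5.
Put 49 m³ in container 1; 1 m³ remain.
Put 44 m³ in container 2; 6 m³ remain.
Put 44 m³ in container 3; 6 m³ remain.
Put 42 m³ in container 4; 8 m³ remain.
Put 38 m³ in container 5; 12 m³ remain.
Put 37 m³ in container 6; 13 m³ remain.
Put 33 m³ in container 7; 17 m³ remain.
Put 27 m³ in container 8; 23 m³ remain.
Put 24 m³ in container 9; 26 m³ remain.
Put 23 m³ in container 8; 0 m³ remain.
Put 21 m³ in container 9; 5 m³ remain.
Put 18 m³ in container 10; 32 m³ remain.
Put 15 m³ in container 7; 2 m³ remain.
Put 12 m³ in container 5; 0 m³ remain.
Put 9 m³ in container 6; 4 m³ remain.
Put 5 m³ in container 2; 1 m³ remain.
10 containers × 50 m³ = 500 m³; used 441 m³; unused 59 m³.

59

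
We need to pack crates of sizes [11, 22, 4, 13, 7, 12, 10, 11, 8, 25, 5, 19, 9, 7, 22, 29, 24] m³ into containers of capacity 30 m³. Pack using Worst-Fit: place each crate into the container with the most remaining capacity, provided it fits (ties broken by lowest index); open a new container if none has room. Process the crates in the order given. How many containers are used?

container 1: place 11 m³, 19 m³ left
container 2: place 22 m³, 8 m³ left
container 1: place 4 m³, 15 m³ left
container 1: place 13 m³, 2 m³ left
container 2: place 7 m³, 1 m³ left
container 3: place 12 m³, 18 m³ left
container 3: place 10 m³, 8 m³ left
container 4: place 11 m³, 19 m³ left
container 4: place 8 m³, 11 m³ left
container 5: place 25 m³, 5 m³ left
container 4: place 5 m³, 6 m³ left
container 6: place 19 m³, 11 m³ left
container 6: place 9 m³, 2 m³ left
container 3: place 7 m³, 1 m³ left
container 7: place 22 m³, 8 m³ left
container 8: place 29 m³, 1 m³ left
container 9: place 24 m³, 6 m³ left
Final containers: [11,4,13] [22,7] [12,10,7] [11,8,5] [25] [19,9] [22] [29] [24].

9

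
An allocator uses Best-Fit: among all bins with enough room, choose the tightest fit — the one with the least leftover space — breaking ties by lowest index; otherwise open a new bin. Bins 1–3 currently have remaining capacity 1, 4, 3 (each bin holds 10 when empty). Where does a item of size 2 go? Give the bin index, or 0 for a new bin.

Bins with room: bin 2 (4), bin 3 (3).
Tightest fit is bin 3 with 3 free.

3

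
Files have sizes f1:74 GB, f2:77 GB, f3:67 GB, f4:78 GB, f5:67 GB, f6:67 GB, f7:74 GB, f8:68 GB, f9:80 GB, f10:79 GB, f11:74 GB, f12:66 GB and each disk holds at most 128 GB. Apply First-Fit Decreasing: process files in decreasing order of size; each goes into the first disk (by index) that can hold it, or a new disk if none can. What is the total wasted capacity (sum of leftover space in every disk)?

Sorted descending: 80, 79, 78, 77, 74, 74, 74, 68, 67, 67, 67, 66.
disk 1: place 80 GB, 48 GB left
disk 2: place 79 GB, 49 GB left
disk 3: place 78 GB, 50 GB left
disk 4: place 77 GB, 51 GB left
disk 5: place 74 GB, 54 GB left
disk 6: place 74 GB, 54 GB left
disk 7: place 74 GB, 54 GB left
disk 8: place 68 GB, 60 GB left
disk 9: place 67 GB, 61 GB left
disk 10: place 67 GB, 61 GB left
disk 11: place 67 GB, 61 GB left
disk 12: place 66 GB, 62 GB left
12 disks × 128 GB = 1536 GB; used 871 GB; unused 665 GB.

665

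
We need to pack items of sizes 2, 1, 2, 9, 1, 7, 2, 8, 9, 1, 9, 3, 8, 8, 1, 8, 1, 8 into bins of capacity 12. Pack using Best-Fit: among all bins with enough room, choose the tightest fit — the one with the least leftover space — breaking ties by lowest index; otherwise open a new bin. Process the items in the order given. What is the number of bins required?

2 → bin 1 (remaining 10)
1 → bin 1 (remaining 9)
2 → bin 1 (remaining 7)
9 → bin 2 (remaining 3)
1 → bin 2 (remaining 2)
7 → bin 1 (remaining 0)
2 → bin 2 (remaining 0)
8 → bin 3 (remaining 4)
9 → bin 4 (remaining 3)
1 → bin 4 (remaining 2)
9 → bin 5 (remaining 3)
3 → bin 5 (remaining 0)
8 → bin 6 (remaining 4)
8 → bin 7 (remaining 4)
1 → bin 4 (remaining 1)
8 → bin 8 (remaining 4)
1 → bin 4 (remaining 0)
8 → bin 9 (remaining 4)

9 bins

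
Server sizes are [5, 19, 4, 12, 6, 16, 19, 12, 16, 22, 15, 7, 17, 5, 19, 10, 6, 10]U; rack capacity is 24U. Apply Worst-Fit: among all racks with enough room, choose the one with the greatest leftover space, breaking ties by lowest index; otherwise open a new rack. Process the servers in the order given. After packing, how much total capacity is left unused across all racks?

68

5U → rack 1 (remaining 19U)
19U → rack 1 (remaining 0U)
4U → rack 2 (remaining 20U)
12U → rack 2 (remaining 8U)
6U → rack 2 (remaining 2U)
16U → rack 3 (remaining 8U)
19U → rack 4 (remaining 5U)
12U → rack 5 (remaining 12U)
16U → rack 6 (remaining 8U)
22U → rack 7 (remaining 2U)
15U → rack 8 (remaining 9U)
7U → rack 5 (remaining 5U)
17U → rack 9 (remaining 7U)
5U → rack 8 (remaining 4U)
19U → rack 10 (remaining 5U)
10U → rack 11 (remaining 14U)
6U → rack 11 (remaining 8U)
10U → rack 12 (remaining 14U)
12 racks × 24U = 288U; used 220U; unused 68U.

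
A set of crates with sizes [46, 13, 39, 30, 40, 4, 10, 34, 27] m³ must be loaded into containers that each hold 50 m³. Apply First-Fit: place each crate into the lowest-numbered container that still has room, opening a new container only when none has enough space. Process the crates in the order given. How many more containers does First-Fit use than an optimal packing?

0

First-Fit: [46,4] [13,30] [39,10] [40] [34] [27] → 6 containers.
6 crates exceed 25 m³ (half the capacity), and no two of those can share a container, so at least 6 containers are needed.
So 6 is already optimal.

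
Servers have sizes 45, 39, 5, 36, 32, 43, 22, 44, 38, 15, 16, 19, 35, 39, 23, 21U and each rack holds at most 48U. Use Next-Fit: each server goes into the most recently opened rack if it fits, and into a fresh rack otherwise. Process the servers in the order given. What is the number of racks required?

Put 45U in rack 1; 3U remain.
Put 39U in rack 2; 9U remain.
Put 5U in rack 2; 4U remain.
Put 36U in rack 3; 12U remain.
Put 32U in rack 4; 16U remain.
Put 43U in rack 5; 5U remain.
Put 22U in rack 6; 26U remain.
Put 44U in rack 7; 4U remain.
Put 38U in rack 8; 10U remain.
Put 15U in rack 9; 33U remain.
Put 16U in rack 9; 17U remain.
Put 19U in rack 10; 29U remain.
Put 35U in rack 11; 13U remain.
Put 39U in rack 12; 9U remain.
Put 23U in rack 13; 25U remain.
Put 21U in rack 13; 4U remain.

13 racks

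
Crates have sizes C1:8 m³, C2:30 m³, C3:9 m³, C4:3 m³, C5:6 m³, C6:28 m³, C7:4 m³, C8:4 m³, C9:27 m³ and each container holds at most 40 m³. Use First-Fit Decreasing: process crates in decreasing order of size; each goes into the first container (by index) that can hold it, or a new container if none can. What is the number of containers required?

Sorted descending: 30, 28, 27, 9, 8, 6, 4, 4, 3.
30 m³ → container 1 (remaining 10 m³)
28 m³ → container 2 (remaining 12 m³)
27 m³ → container 3 (remaining 13 m³)
9 m³ → container 1 (remaining 1 m³)
8 m³ → container 2 (remaining 4 m³)
6 m³ → container 3 (remaining 7 m³)
4 m³ → container 2 (remaining 0 m³)
4 m³ → container 3 (remaining 3 m³)
3 m³ → container 3 (remaining 0 m³)

3 containers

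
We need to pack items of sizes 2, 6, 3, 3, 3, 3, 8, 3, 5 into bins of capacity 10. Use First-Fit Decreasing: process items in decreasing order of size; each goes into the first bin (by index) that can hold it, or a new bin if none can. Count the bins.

Sorted descending: 8, 6, 5, 3, 3, 3, 3, 3, 2.
Put 8 in bin 1; 2 remain.
Put 6 in bin 2; 4 remain.
Put 5 in bin 3; 5 remain.
Put 3 in bin 2; 1 remain.
Put 3 in bin 3; 2 remain.
Put 3 in bin 4; 7 remain.
Put 3 in bin 4; 4 remain.
Put 3 in bin 4; 1 remain.
Put 2 in bin 1; 0 remain.

4 bins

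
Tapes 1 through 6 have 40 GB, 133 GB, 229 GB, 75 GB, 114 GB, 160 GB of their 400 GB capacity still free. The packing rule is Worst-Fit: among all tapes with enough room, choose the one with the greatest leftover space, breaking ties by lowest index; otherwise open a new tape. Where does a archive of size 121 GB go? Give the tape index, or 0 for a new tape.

3

Tapes with room: tape 2 (133 GB), tape 3 (229 GB), tape 6 (160 GB).
Most room is tape 3 with 229 GB free.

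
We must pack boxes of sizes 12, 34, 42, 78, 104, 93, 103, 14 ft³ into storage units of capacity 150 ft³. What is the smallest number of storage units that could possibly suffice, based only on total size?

4 storage units

Total size = 12 + 34 + 42 + 78 + 104 + 93 + 103 + 14 = 480 ft³.
⌈480 / 150⌉ = 4.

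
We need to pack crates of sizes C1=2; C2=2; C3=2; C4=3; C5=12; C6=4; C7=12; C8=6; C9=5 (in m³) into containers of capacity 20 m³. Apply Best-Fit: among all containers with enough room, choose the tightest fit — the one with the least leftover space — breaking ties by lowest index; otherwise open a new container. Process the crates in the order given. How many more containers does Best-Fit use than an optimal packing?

0

Best-Fit: [2,2,2,3,5] [12,4] [12,6] → 3 containers.
Total size 48 m³; any packing needs at least ⌈48/20⌉ = 3 containers.
So 3 is already optimal.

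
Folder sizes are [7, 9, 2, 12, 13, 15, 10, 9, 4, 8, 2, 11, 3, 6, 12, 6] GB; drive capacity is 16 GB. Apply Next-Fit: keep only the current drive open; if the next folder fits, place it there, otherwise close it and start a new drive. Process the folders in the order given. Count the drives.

11

drive 1: place 7 GB, 9 GB left
drive 1: place 9 GB, 0 GB left
drive 2: place 2 GB, 14 GB left
drive 2: place 12 GB, 2 GB left
drive 3: place 13 GB, 3 GB left
drive 4: place 15 GB, 1 GB left
drive 5: place 10 GB, 6 GB left
drive 6: place 9 GB, 7 GB left
drive 6: place 4 GB, 3 GB left
drive 7: place 8 GB, 8 GB left
drive 7: place 2 GB, 6 GB left
drive 8: place 11 GB, 5 GB left
drive 8: place 3 GB, 2 GB left
drive 9: place 6 GB, 10 GB left
drive 10: place 12 GB, 4 GB left
drive 11: place 6 GB, 10 GB left
Final drives: [7,9] [2,12] [13] [15] [10] [9,4] [8,2] [11,3] [6] [12] [6].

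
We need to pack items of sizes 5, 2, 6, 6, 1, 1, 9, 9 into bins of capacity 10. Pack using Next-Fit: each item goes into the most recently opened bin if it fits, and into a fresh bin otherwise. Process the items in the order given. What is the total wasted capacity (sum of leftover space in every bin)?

5 → bin 1 (remaining 5)
2 → bin 1 (remaining 3)
6 → bin 2 (remaining 4)
6 → bin 3 (remaining 4)
1 → bin 3 (remaining 3)
1 → bin 3 (remaining 2)
9 → bin 4 (remaining 1)
9 → bin 5 (remaining 1)
5 bins × 10 = 50; used 39; unused 11.

11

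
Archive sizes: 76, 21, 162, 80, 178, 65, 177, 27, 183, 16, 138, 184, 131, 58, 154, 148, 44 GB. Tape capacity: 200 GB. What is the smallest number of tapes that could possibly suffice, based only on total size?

Total size = 76 + 21 + 162 + 80 + 178 + 65 + 177 + 27 + 183 + 16 + 138 + 184 + 131 + 58 + 154 + 148 + 44 = 1842 GB.
⌈1842 / 200⌉ = 10.

10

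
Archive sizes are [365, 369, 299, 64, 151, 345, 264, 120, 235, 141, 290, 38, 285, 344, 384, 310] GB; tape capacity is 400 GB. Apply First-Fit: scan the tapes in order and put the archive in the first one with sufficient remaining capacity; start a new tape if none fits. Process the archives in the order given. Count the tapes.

Put 365 GB in tape 1; 35 GB remain.
Put 369 GB in tape 2; 31 GB remain.
Put 299 GB in tape 3; 101 GB remain.
Put 64 GB in tape 3; 37 GB remain.
Put 151 GB in tape 4; 249 GB remain.
Put 345 GB in tape 5; 55 GB remain.
Put 264 GB in tape 6; 136 GB remain.
Put 120 GB in tape 4; 129 GB remain.
Put 235 GB in tape 7; 165 GB remain.
Put 141 GB in tape 7; 24 GB remain.
Put 290 GB in tape 8; 110 GB remain.
Put 38 GB in tape 4; 91 GB remain.
Put 285 GB in tape 9; 115 GB remain.
Put 344 GB in tape 10; 56 GB remain.
Put 384 GB in tape 11; 16 GB remain.
Put 310 GB in tape 12; 90 GB remain.

12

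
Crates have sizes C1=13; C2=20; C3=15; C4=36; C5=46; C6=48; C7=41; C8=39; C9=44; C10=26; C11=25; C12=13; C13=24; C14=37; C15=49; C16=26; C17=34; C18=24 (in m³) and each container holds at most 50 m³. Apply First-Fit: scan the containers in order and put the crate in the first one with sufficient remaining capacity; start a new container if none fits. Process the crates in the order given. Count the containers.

13

container 1: place C1 (13 m³), 37 m³ left
container 1: place C2 (20 m³), 17 m³ left
container 1: place C3 (15 m³), 2 m³ left
container 2: place C4 (36 m³), 14 m³ left
container 3: place C5 (46 m³), 4 m³ left
container 4: place C6 (48 m³), 2 m³ left
container 5: place C7 (41 m³), 9 m³ left
container 6: place C8 (39 m³), 11 m³ left
container 7: place C9 (44 m³), 6 m³ left
container 8: place C10 (26 m³), 24 m³ left
container 9: place C11 (25 m³), 25 m³ left
container 2: place C12 (13 m³), 1 m³ left
container 8: place C13 (24 m³), 0 m³ left
container 10: place C14 (37 m³), 13 m³ left
container 11: place C15 (49 m³), 1 m³ left
container 12: place C16 (26 m³), 24 m³ left
container 13: place C17 (34 m³), 16 m³ left
container 9: place C18 (24 m³), 1 m³ left
Final containers: [13,20,15] [36,13] [46] [48] [41] [39] [44] [26,24] [25,24] [37] [49] [26] [34].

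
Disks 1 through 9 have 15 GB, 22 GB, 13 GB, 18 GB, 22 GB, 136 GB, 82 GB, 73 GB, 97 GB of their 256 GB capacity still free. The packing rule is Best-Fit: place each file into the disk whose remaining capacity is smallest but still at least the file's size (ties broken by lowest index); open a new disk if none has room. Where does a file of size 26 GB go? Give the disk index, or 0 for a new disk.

Disks with room: disk 6 (136 GB), disk 7 (82 GB), disk 8 (73 GB), disk 9 (97 GB).
Tightest fit is disk 8 with 73 GB free.

8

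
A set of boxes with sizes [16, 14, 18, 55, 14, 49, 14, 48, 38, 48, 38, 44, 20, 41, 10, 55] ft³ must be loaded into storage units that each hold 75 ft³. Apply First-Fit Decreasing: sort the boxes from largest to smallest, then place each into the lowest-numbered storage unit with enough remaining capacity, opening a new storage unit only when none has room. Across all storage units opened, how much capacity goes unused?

153

Sorted descending: 55, 55, 49, 48, 48, 44, 41, 38, 38, 20, 18, 16, 14, 14, 14, 10.
storage unit 1: place 55 ft³, 20 ft³ left
storage unit 2: place 55 ft³, 20 ft³ left
storage unit 3: place 49 ft³, 26 ft³ left
storage unit 4: place 48 ft³, 27 ft³ left
storage unit 5: place 48 ft³, 27 ft³ left
storage unit 6: place 44 ft³, 31 ft³ left
storage unit 7: place 41 ft³, 34 ft³ left
storage unit 8: place 38 ft³, 37 ft³ left
storage unit 9: place 38 ft³, 37 ft³ left
storage unit 1: place 20 ft³, 0 ft³ left
storage unit 2: place 18 ft³, 2 ft³ left
storage unit 3: place 16 ft³, 10 ft³ left
storage unit 4: place 14 ft³, 13 ft³ left
storage unit 5: place 14 ft³, 13 ft³ left
storage unit 6: place 14 ft³, 17 ft³ left
storage unit 3: place 10 ft³, 0 ft³ left
9 storage units × 75 ft³ = 675 ft³; used 522 ft³; unused 153 ft³.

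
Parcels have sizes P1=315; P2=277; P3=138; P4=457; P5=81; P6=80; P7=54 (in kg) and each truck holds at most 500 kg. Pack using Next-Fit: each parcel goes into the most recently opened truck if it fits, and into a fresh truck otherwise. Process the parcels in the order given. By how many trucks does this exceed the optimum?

Next-Fit: [315] [277,138] [457] [81,80,54] → 4 trucks.
Total size 1402 kg; any packing needs at least ⌈1402/500⌉ = 3 trucks.
An optimal packing achieves that bound: [457] [315,138] [277,81,80,54] → 3 trucks.
Excess: 4 − 3 = 1.

1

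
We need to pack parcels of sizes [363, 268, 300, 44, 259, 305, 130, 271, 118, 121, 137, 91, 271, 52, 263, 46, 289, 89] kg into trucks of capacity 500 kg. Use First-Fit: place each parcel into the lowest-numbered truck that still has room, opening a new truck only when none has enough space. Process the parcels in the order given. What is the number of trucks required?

9

363 kg → truck 1 (remaining 137 kg)
268 kg → truck 2 (remaining 232 kg)
300 kg → truck 3 (remaining 200 kg)
44 kg → truck 1 (remaining 93 kg)
259 kg → truck 4 (remaining 241 kg)
305 kg → truck 5 (remaining 195 kg)
130 kg → truck 2 (remaining 102 kg)
271 kg → truck 6 (remaining 229 kg)
118 kg → truck 3 (remaining 82 kg)
121 kg → truck 4 (remaining 120 kg)
137 kg → truck 5 (remaining 58 kg)
91 kg → truck 1 (remaining 2 kg)
271 kg → truck 7 (remaining 229 kg)
52 kg → truck 2 (remaining 50 kg)
263 kg → truck 8 (remaining 237 kg)
46 kg → truck 2 (remaining 4 kg)
289 kg → truck 9 (remaining 211 kg)
89 kg → truck 4 (remaining 31 kg)
Final trucks: [363,44,91] [268,130,52,46] [300,118] [259,121,89] [305,137] [271] [271] [263] [289].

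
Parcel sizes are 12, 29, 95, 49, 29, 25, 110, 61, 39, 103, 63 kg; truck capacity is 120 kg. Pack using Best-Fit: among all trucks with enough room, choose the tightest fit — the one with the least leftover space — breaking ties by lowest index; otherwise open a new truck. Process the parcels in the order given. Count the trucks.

6

truck 1: place 12 kg, 108 kg left
truck 1: place 29 kg, 79 kg left
truck 2: place 95 kg, 25 kg left
truck 1: place 49 kg, 30 kg left
truck 1: place 29 kg, 1 kg left
truck 2: place 25 kg, 0 kg left
truck 3: place 110 kg, 10 kg left
truck 4: place 61 kg, 59 kg left
truck 4: place 39 kg, 20 kg left
truck 5: place 103 kg, 17 kg left
truck 6: place 63 kg, 57 kg left
Final trucks: [12,29,49,29] [95,25] [110] [61,39] [103] [63].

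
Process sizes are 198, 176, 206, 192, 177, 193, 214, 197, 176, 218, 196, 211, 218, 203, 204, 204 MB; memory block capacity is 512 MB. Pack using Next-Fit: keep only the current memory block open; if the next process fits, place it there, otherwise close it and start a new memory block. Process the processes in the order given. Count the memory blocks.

198 MB → memory block 1 (remaining 314 MB)
176 MB → memory block 1 (remaining 138 MB)
206 MB → memory block 2 (remaining 306 MB)
192 MB → memory block 2 (remaining 114 MB)
177 MB → memory block 3 (remaining 335 MB)
193 MB → memory block 3 (remaining 142 MB)
214 MB → memory block 4 (remaining 298 MB)
197 MB → memory block 4 (remaining 101 MB)
176 MB → memory block 5 (remaining 336 MB)
218 MB → memory block 5 (remaining 118 MB)
196 MB → memory block 6 (remaining 316 MB)
211 MB → memory block 6 (remaining 105 MB)
218 MB → memory block 7 (remaining 294 MB)
203 MB → memory block 7 (remaining 91 MB)
204 MB → memory block 8 (remaining 308 MB)
204 MB → memory block 8 (remaining 104 MB)

8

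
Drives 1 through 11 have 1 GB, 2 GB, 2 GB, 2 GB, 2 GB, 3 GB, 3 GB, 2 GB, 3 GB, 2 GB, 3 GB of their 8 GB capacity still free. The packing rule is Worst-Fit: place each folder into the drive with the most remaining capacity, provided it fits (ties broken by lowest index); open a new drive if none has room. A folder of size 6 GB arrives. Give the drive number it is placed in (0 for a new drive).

0

No drive has ≥ 6 GB free, so a new drive is opened.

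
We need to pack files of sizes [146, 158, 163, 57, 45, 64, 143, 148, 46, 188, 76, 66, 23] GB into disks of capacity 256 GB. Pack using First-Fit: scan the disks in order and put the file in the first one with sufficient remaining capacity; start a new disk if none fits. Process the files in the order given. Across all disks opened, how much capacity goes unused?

213

Put 146 GB in disk 1; 110 GB remain.
Put 158 GB in disk 2; 98 GB remain.
Put 163 GB in disk 3; 93 GB remain.
Put 57 GB in disk 1; 53 GB remain.
Put 45 GB in disk 1; 8 GB remain.
Put 64 GB in disk 2; 34 GB remain.
Put 143 GB in disk 4; 113 GB remain.
Put 148 GB in disk 5; 108 GB remain.
Put 46 GB in disk 3; 47 GB remain.
Put 188 GB in disk 6; 68 GB remain.
Put 76 GB in disk 4; 37 GB remain.
Put 66 GB in disk 5; 42 GB remain.
Put 23 GB in disk 2; 11 GB remain.
6 disks × 256 GB = 1536 GB; used 1323 GB; unused 213 GB.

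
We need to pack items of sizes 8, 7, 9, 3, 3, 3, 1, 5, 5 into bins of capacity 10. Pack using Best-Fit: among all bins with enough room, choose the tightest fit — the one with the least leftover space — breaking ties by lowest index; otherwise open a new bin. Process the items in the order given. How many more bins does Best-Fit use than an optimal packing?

Best-Fit: [8] [7,3] [9,1] [3,3] [5,5] → 5 bins.
Total size 44; any packing needs at least ⌈44/10⌉ = 5 bins.
So 5 is already optimal.

0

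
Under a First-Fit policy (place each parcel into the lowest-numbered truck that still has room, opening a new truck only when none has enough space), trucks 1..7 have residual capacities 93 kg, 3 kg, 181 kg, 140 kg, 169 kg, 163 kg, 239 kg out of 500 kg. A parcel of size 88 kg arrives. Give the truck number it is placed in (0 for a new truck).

Trucks with room: truck 1 (93 kg), truck 3 (181 kg), truck 4 (140 kg), truck 5 (169 kg), truck 6 (163 kg), truck 7 (239 kg).
The first with room is truck 1.

1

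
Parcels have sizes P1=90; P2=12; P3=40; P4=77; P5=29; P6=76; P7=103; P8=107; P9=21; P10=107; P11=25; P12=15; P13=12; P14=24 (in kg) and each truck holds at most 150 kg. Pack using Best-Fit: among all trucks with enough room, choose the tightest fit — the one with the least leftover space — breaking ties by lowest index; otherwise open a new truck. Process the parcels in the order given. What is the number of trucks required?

6 trucks

truck 1: place P1 (90 kg), 60 kg left
truck 1: place P2 (12 kg), 48 kg left
truck 1: place P3 (40 kg), 8 kg left
truck 2: place P4 (77 kg), 73 kg left
truck 2: place P5 (29 kg), 44 kg left
truck 3: place P6 (76 kg), 74 kg left
truck 4: place P7 (103 kg), 47 kg left
truck 5: place P8 (107 kg), 43 kg left
truck 5: place P9 (21 kg), 22 kg left
truck 6: place P10 (107 kg), 43 kg left
truck 6: place P11 (25 kg), 18 kg left
truck 6: place P12 (15 kg), 3 kg left
truck 5: place P13 (12 kg), 10 kg left
truck 2: place P14 (24 kg), 20 kg left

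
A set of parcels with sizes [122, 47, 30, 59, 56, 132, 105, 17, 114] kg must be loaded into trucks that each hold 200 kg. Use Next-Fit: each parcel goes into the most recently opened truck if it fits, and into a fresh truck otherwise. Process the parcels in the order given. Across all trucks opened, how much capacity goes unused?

318

truck 1: place 122 kg, 78 kg left
truck 1: place 47 kg, 31 kg left
truck 1: place 30 kg, 1 kg left
truck 2: place 59 kg, 141 kg left
truck 2: place 56 kg, 85 kg left
truck 3: place 132 kg, 68 kg left
truck 4: place 105 kg, 95 kg left
truck 4: place 17 kg, 78 kg left
truck 5: place 114 kg, 86 kg left
5 trucks × 200 kg = 1000 kg; used 682 kg; unused 318 kg.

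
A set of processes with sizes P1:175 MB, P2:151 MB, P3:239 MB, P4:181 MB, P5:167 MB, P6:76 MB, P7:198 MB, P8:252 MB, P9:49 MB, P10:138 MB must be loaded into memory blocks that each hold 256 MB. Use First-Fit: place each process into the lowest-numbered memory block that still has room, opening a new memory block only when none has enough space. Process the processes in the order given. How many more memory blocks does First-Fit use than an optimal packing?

0

First-Fit: [175,76] [151,49] [239] [181] [167] [198] [252] [138] → 8 memory blocks.
8 processes exceed 128 MB (half the capacity), and no two of those can share a memory block, so at least 8 memory blocks are needed.
So 8 is already optimal.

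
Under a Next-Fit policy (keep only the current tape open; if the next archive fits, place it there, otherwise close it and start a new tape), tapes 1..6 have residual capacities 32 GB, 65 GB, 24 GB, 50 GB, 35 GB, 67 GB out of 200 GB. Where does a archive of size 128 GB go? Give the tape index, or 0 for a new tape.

0

Next-Fit only looks at tape 6, which has 67 GB free.
128 GB does not fit, so a new tape is opened.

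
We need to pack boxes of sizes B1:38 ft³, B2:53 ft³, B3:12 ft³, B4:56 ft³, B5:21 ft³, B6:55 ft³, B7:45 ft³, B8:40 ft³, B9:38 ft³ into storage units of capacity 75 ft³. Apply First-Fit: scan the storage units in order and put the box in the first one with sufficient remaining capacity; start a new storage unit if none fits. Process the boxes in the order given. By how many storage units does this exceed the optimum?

0

First-Fit: [38,12,21] [53] [56] [55] [45] [40] [38] → 7 storage units.
7 boxes exceed 37.5 ft³ (half the capacity), and no two of those can share a storage unit, so at least 7 storage units are needed.
So 7 is already optimal.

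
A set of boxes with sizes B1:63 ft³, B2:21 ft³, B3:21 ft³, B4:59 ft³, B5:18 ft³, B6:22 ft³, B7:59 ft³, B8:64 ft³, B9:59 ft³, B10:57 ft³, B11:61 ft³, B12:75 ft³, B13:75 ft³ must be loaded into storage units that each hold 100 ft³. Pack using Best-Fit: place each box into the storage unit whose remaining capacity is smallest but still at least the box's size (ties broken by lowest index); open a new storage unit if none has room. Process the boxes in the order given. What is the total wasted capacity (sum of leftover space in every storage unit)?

B1 (63 ft³) → storage unit 1 (remaining 37 ft³)
B2 (21 ft³) → storage unit 1 (remaining 16 ft³)
B3 (21 ft³) → storage unit 2 (remaining 79 ft³)
B4 (59 ft³) → storage unit 2 (remaining 20 ft³)
B5 (18 ft³) → storage unit 2 (remaining 2 ft³)
B6 (22 ft³) → storage unit 3 (remaining 78 ft³)
B7 (59 ft³) → storage unit 3 (remaining 19 ft³)
B8 (64 ft³) → storage unit 4 (remaining 36 ft³)
B9 (59 ft³) → storage unit 5 (remaining 41 ft³)
B10 (57 ft³) → storage unit 6 (remaining 43 ft³)
B11 (61 ft³) → storage unit 7 (remaining 39 ft³)
B12 (75 ft³) → storage unit 8 (remaining 25 ft³)
B13 (75 ft³) → storage unit 9 (remaining 25 ft³)
9 storage units × 100 ft³ = 900 ft³; used 654 ft³; unused 246 ft³.

246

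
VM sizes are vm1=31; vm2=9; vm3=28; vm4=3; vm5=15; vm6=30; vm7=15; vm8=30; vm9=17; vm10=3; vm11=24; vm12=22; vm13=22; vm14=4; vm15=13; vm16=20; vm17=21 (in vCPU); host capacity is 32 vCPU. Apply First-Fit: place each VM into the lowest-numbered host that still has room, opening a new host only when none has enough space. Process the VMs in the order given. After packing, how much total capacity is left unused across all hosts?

77

vm1 (31 vCPU) → host 1 (remaining 1 vCPU)
vm2 (9 vCPU) → host 2 (remaining 23 vCPU)
vm3 (28 vCPU) → host 3 (remaining 4 vCPU)
vm4 (3 vCPU) → host 2 (remaining 20 vCPU)
vm5 (15 vCPU) → host 2 (remaining 5 vCPU)
vm6 (30 vCPU) → host 4 (remaining 2 vCPU)
vm7 (15 vCPU) → host 5 (remaining 17 vCPU)
vm8 (30 vCPU) → host 6 (remaining 2 vCPU)
vm9 (17 vCPU) → host 5 (remaining 0 vCPU)
vm10 (3 vCPU) → host 2 (remaining 2 vCPU)
vm11 (24 vCPU) → host 7 (remaining 8 vCPU)
vm12 (22 vCPU) → host 8 (remaining 10 vCPU)
vm13 (22 vCPU) → host 9 (remaining 10 vCPU)
vm14 (4 vCPU) → host 3 (remaining 0 vCPU)
vm15 (13 vCPU) → host 10 (remaining 19 vCPU)
vm16 (20 vCPU) → host 11 (remaining 12 vCPU)
vm17 (21 vCPU) → host 12 (remaining 11 vCPU)
12 hosts × 32 vCPU = 384 vCPU; used 307 vCPU; unused 77 vCPU.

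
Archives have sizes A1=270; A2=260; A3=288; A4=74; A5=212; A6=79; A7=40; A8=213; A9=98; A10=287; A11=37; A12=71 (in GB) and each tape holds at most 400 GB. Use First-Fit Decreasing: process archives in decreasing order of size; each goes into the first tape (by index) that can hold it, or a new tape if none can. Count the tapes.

Sorted descending: 288, 287, 270, 260, 213, 212, 98, 79, 74, 71, 40, 37.
288 GB → tape 1 (remaining 112 GB)
287 GB → tape 2 (remaining 113 GB)
270 GB → tape 3 (remaining 130 GB)
260 GB → tape 4 (remaining 140 GB)
213 GB → tape 5 (remaining 187 GB)
212 GB → tape 6 (remaining 188 GB)
98 GB → tape 1 (remaining 14 GB)
79 GB → tape 2 (remaining 34 GB)
74 GB → tape 3 (remaining 56 GB)
71 GB → tape 4 (remaining 69 GB)
40 GB → tape 3 (remaining 16 GB)
37 GB → tape 4 (remaining 32 GB)

6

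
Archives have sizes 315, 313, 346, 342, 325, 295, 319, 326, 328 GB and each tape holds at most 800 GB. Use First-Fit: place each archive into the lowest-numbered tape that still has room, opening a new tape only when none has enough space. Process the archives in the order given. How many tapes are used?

tape 1: place 315 GB, 485 GB left
tape 1: place 313 GB, 172 GB left
tape 2: place 346 GB, 454 GB left
tape 2: place 342 GB, 112 GB left
tape 3: place 325 GB, 475 GB left
tape 3: place 295 GB, 180 GB left
tape 4: place 319 GB, 481 GB left
tape 4: place 326 GB, 155 GB left
tape 5: place 328 GB, 472 GB left

5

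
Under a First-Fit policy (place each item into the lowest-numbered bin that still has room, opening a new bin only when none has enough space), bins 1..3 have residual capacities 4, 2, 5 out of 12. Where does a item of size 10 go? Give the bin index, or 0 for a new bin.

No bin has ≥ 10 free, so a new bin is opened.

0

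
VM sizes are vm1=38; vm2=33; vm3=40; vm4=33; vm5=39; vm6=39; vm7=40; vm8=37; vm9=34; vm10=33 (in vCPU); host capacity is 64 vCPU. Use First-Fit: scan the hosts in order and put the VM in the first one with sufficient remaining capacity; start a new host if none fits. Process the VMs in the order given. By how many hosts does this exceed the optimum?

First-Fit: [38] [33] [40] [33] [39] [39] [40] [37] [34] [33] → 10 hosts.
10 VMs exceed 32 vCPU (half the capacity), and no two of those can share a host, so at least 10 hosts are needed.
So 10 is already optimal.

0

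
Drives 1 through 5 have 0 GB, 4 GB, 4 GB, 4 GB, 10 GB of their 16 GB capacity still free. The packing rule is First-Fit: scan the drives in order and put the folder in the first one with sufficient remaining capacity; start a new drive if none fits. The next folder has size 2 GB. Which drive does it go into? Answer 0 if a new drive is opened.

Drives with room: drive 2 (4 GB), drive 3 (4 GB), drive 4 (4 GB), drive 5 (10 GB).
The first with room is drive 2.

2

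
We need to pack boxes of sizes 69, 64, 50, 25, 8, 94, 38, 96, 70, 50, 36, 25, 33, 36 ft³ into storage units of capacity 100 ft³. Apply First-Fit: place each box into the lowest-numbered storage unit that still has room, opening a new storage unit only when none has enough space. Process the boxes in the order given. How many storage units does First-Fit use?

69 ft³ → storage unit 1 (remaining 31 ft³)
64 ft³ → storage unit 2 (remaining 36 ft³)
50 ft³ → storage unit 3 (remaining 50 ft³)
25 ft³ → storage unit 1 (remaining 6 ft³)
8 ft³ → storage unit 2 (remaining 28 ft³)
94 ft³ → storage unit 4 (remaining 6 ft³)
38 ft³ → storage unit 3 (remaining 12 ft³)
96 ft³ → storage unit 5 (remaining 4 ft³)
70 ft³ → storage unit 6 (remaining 30 ft³)
50 ft³ → storage unit 7 (remaining 50 ft³)
36 ft³ → storage unit 7 (remaining 14 ft³)
25 ft³ → storage unit 2 (remaining 3 ft³)
33 ft³ → storage unit 8 (remaining 67 ft³)
36 ft³ → storage unit 8 (remaining 31 ft³)
Final storage units: [69,25] [64,8,25] [50,38] [94] [96] [70] [50,36] [33,36].

8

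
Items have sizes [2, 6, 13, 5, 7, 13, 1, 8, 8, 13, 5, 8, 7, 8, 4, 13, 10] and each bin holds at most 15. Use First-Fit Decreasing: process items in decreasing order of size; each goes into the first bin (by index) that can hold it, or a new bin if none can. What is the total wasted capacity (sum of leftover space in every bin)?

19

Sorted descending: 13, 13, 13, 13, 10, 8, 8, 8, 8, 7, 7, 6, 5, 5, 4, 2, 1.
13 → bin 1 (remaining 2)
13 → bin 2 (remaining 2)
13 → bin 3 (remaining 2)
13 → bin 4 (remaining 2)
10 → bin 5 (remaining 5)
8 → bin 6 (remaining 7)
8 → bin 7 (remaining 7)
8 → bin 8 (remaining 7)
8 → bin 9 (remaining 7)
7 → bin 6 (remaining 0)
7 → bin 7 (remaining 0)
6 → bin 8 (remaining 1)
5 → bin 5 (remaining 0)
5 → bin 9 (remaining 2)
4 → bin 10 (remaining 11)
2 → bin 1 (remaining 0)
1 → bin 2 (remaining 1)
10 bins × 15 = 150; used 131; unused 19.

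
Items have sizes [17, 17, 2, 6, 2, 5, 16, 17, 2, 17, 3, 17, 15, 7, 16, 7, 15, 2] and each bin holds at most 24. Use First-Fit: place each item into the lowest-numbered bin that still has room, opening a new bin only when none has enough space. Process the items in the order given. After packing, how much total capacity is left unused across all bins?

bin 1: place 17, 7 left
bin 2: place 17, 7 left
bin 1: place 2, 5 left
bin 2: place 6, 1 left
bin 1: place 2, 3 left
bin 3: place 5, 19 left
bin 3: place 16, 3 left
bin 4: place 17, 7 left
bin 1: place 2, 1 left
bin 5: place 17, 7 left
bin 3: place 3, 0 left
bin 6: place 17, 7 left
bin 7: place 15, 9 left
bin 4: place 7, 0 left
bin 8: place 16, 8 left
bin 5: place 7, 0 left
bin 9: place 15, 9 left
bin 6: place 2, 5 left
9 bins × 24 = 216; used 183; unused 33.

33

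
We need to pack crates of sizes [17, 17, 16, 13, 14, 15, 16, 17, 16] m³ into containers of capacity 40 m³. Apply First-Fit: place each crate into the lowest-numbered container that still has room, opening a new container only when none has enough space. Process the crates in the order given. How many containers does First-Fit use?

5

container 1: place 17 m³, 23 m³ left
container 1: place 17 m³, 6 m³ left
container 2: place 16 m³, 24 m³ left
container 2: place 13 m³, 11 m³ left
container 3: place 14 m³, 26 m³ left
container 3: place 15 m³, 11 m³ left
container 4: place 16 m³, 24 m³ left
container 4: place 17 m³, 7 m³ left
container 5: place 16 m³, 24 m³ left
Final containers: [17,17] [16,13] [14,15] [16,17] [16].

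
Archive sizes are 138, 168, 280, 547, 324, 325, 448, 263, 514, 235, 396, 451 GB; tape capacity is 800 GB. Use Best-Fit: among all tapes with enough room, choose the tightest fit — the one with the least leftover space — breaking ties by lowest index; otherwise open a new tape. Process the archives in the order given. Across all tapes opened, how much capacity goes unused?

138 GB → tape 1 (remaining 662 GB)
168 GB → tape 1 (remaining 494 GB)
280 GB → tape 1 (remaining 214 GB)
547 GB → tape 2 (remaining 253 GB)
324 GB → tape 3 (remaining 476 GB)
325 GB → tape 3 (remaining 151 GB)
448 GB → tape 4 (remaining 352 GB)
263 GB → tape 4 (remaining 89 GB)
514 GB → tape 5 (remaining 286 GB)
235 GB → tape 2 (remaining 18 GB)
396 GB → tape 6 (remaining 404 GB)
451 GB → tape 7 (remaining 349 GB)
7 tapes × 800 GB = 5600 GB; used 4089 GB; unused 1511 GB.

1511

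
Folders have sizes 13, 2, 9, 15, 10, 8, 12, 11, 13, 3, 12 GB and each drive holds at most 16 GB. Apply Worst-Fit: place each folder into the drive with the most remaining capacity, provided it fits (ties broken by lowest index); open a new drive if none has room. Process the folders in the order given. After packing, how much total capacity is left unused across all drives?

36

13 GB → drive 1 (remaining 3 GB)
2 GB → drive 1 (remaining 1 GB)
9 GB → drive 2 (remaining 7 GB)
15 GB → drive 3 (remaining 1 GB)
10 GB → drive 4 (remaining 6 GB)
8 GB → drive 5 (remaining 8 GB)
12 GB → drive 6 (remaining 4 GB)
11 GB → drive 7 (remaining 5 GB)
13 GB → drive 8 (remaining 3 GB)
3 GB → drive 5 (remaining 5 GB)
12 GB → drive 9 (remaining 4 GB)
9 drives × 16 GB = 144 GB; used 108 GB; unused 36 GB.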